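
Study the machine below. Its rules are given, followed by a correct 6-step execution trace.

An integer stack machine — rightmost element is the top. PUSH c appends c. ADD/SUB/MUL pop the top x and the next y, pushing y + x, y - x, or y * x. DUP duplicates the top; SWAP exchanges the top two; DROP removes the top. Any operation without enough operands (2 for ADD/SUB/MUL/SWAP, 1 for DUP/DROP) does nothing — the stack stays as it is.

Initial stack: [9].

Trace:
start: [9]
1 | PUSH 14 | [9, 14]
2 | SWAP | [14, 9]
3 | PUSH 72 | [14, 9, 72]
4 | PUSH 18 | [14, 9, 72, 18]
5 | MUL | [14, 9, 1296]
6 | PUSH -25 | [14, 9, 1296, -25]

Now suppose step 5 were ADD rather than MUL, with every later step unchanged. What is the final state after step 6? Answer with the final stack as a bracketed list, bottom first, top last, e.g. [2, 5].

[14, 9, 90, -25]

(re-executing from step 5 with the substitution; state before step 5: [14, 9, 72, 18])
5 | ADD | [14, 9, 90]
6 | PUSH -25 | [14, 9, 90, -25]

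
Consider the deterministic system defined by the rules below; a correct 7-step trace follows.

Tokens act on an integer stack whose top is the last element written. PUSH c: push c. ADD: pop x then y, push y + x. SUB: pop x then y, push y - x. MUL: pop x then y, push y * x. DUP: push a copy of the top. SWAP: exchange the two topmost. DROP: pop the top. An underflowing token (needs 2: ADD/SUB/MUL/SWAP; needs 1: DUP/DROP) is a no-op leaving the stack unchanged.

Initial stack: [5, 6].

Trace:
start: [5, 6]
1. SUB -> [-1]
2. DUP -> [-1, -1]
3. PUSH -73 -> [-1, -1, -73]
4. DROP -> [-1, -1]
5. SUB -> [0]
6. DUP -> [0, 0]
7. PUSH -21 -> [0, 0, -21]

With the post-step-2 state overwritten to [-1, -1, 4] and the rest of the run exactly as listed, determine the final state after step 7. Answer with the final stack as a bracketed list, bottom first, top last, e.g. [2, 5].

[-1, -5, -5, -21]

state after step 2 := [-1, -1, 4]
3. PUSH -73 -> [-1, -1, 4, -73]
4. DROP -> [-1, -1, 4]
5. SUB -> [-1, -5]
6. DUP -> [-1, -5, -5]
7. PUSH -21 -> [-1, -5, -5, -21]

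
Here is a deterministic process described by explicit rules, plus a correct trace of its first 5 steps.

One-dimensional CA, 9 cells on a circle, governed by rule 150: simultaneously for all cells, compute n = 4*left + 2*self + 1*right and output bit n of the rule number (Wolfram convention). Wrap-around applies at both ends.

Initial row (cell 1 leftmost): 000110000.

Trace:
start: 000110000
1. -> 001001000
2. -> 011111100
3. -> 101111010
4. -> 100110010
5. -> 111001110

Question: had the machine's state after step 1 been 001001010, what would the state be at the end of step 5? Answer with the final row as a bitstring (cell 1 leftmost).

110101100

state after step 1 := 001001010
2. -> 011111011
3. -> 001110000
4. -> 010101000
5. -> 110101100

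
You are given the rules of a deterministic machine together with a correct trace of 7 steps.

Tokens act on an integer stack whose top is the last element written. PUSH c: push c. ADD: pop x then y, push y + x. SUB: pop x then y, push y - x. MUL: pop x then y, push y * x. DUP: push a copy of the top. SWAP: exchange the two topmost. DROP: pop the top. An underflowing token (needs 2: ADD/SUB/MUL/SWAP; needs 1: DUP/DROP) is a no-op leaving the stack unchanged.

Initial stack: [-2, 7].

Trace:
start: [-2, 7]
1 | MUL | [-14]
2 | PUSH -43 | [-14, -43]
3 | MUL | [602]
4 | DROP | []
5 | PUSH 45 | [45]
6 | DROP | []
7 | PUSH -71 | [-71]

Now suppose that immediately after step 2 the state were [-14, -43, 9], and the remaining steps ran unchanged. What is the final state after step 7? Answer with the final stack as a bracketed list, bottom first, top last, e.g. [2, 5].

[-14, -71]

state after step 2 := [-14, -43, 9]
3 | MUL | [-14, -387]
4 | DROP | [-14]
5 | PUSH 45 | [-14, 45]
6 | DROP | [-14]
7 | PUSH -71 | [-14, -71]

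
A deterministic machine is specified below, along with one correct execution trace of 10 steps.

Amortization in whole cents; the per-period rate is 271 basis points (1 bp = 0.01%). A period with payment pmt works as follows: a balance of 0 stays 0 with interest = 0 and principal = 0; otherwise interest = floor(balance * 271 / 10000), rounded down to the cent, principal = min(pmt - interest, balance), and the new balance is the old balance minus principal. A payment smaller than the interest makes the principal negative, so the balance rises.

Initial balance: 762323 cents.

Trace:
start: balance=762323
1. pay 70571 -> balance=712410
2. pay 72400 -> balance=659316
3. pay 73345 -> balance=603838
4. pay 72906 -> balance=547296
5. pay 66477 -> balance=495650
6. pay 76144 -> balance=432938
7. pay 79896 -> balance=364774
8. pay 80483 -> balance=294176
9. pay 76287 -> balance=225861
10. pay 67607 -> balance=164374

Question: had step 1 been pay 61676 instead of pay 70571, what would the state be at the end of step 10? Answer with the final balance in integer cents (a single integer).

(re-executing from step 1 with the substitution; state before step 1: balance=762323)
1. pay 61676 -> balance=721305
2. pay 72400 -> balance=668452
3. pay 73345 -> balance=613222
4. pay 72906 -> balance=556934
5. pay 66477 -> balance=505549
6. pay 76144 -> balance=443105
7. pay 79896 -> balance=375217
8. pay 80483 -> balance=304902
9. pay 76287 -> balance=236877
10. pay 67607 -> balance=175689

175689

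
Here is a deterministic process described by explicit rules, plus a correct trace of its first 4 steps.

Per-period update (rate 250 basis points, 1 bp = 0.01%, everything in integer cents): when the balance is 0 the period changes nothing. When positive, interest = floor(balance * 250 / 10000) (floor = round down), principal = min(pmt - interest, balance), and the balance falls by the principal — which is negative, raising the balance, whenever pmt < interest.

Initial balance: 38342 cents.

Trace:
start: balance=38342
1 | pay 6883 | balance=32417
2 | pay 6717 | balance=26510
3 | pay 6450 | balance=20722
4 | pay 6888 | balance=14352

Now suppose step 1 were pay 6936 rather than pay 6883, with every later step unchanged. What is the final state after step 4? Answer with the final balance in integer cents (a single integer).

14295

(re-executing from step 1 with the substitution; state before step 1: balance=38342)
1 | pay 6936 | balance=32364
2 | pay 6717 | balance=26456
3 | pay 6450 | balance=20667
4 | pay 6888 | balance=14295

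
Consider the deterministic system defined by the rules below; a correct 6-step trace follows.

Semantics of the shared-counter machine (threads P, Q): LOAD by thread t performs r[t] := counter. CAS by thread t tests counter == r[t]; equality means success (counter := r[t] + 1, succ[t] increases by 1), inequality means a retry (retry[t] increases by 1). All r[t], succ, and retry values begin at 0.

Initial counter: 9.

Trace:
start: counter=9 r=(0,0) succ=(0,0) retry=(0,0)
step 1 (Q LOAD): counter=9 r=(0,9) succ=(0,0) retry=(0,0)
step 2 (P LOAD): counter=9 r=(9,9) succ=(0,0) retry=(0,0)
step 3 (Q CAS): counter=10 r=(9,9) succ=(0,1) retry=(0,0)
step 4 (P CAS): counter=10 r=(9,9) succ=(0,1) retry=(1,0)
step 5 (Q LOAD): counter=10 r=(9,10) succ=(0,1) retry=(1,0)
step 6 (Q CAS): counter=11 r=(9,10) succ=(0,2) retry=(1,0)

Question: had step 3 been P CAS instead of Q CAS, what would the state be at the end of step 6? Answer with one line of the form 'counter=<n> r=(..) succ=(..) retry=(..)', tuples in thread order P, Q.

(re-executing from step 3 with the substitution; state before step 3: counter=9 r=(9,9) succ=(0,0) retry=(0,0))
step 3 (P CAS): counter=10 r=(9,9) succ=(1,0) retry=(0,0)
step 4 (P CAS): counter=10 r=(9,9) succ=(1,0) retry=(1,0)
step 5 (Q LOAD): counter=10 r=(9,10) succ=(1,0) retry=(1,0)
step 6 (Q CAS): counter=11 r=(9,10) succ=(1,1) retry=(1,0)

counter=11 r=(9,10) succ=(1,1) retry=(1,0)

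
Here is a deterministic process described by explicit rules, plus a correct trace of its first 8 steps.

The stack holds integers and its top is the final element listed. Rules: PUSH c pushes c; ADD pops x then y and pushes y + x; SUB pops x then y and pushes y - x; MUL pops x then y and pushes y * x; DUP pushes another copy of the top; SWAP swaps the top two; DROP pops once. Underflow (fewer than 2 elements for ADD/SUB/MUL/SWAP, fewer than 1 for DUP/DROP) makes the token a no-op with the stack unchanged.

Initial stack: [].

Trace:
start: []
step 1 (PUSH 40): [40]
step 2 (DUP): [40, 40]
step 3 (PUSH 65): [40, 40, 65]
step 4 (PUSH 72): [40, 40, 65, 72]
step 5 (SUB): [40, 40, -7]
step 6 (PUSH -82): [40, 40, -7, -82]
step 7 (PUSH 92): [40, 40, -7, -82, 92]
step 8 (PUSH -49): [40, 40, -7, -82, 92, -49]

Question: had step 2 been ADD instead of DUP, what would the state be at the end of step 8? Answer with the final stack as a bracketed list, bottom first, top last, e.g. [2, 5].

[40, -7, -82, 92, -49]

(re-executing from step 2 with the substitution; state before step 2: [40])
step 2 (ADD): [40]
step 3 (PUSH 65): [40, 65]
step 4 (PUSH 72): [40, 65, 72]
step 5 (SUB): [40, -7]
step 6 (PUSH -82): [40, -7, -82]
step 7 (PUSH 92): [40, -7, -82, 92]
step 8 (PUSH -49): [40, -7, -82, 92, -49]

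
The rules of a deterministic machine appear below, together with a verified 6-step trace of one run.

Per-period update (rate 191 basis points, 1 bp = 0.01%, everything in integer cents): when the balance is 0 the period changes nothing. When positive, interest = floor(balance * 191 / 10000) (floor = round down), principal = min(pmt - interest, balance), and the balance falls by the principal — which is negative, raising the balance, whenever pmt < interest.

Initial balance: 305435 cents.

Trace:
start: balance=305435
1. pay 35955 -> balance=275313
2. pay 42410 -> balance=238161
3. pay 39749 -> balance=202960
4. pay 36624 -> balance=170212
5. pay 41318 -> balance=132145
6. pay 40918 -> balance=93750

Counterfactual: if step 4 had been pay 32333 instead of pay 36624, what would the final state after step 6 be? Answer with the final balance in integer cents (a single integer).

98207

(re-executing from step 4 with the substitution; state before step 4: balance=202960)
4. pay 32333 -> balance=174503
5. pay 41318 -> balance=136518
6. pay 40918 -> balance=98207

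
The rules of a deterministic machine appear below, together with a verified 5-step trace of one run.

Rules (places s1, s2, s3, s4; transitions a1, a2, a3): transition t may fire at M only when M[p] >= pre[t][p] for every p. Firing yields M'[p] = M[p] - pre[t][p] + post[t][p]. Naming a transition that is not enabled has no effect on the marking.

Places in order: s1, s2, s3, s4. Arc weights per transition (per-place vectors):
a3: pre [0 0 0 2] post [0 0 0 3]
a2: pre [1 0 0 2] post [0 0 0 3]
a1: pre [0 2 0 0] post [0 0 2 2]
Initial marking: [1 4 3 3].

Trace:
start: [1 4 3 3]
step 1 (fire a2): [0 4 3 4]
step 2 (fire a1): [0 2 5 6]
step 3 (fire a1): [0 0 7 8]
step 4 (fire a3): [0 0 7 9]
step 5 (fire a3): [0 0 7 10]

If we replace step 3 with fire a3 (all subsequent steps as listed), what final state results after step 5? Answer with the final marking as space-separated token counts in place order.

(re-executing from step 3 with the substitution; state before step 3: [0 2 5 6])
step 3 (fire a3): [0 2 5 7]
step 4 (fire a3): [0 2 5 8]
step 5 (fire a3): [0 2 5 9]

0 2 5 9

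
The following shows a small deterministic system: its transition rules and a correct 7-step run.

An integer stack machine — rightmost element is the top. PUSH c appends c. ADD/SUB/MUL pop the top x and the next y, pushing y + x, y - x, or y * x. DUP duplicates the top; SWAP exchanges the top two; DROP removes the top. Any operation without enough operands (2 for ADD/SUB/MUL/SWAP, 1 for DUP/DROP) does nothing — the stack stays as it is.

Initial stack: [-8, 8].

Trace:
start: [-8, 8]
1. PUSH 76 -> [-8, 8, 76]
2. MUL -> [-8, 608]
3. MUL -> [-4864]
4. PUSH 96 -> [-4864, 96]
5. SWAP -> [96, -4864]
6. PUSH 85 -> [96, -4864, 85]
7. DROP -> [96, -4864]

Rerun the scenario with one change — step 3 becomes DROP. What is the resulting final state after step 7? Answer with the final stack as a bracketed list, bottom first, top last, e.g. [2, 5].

(re-executing from step 3 with the substitution; state before step 3: [-8, 608])
3. DROP -> [-8]
4. PUSH 96 -> [-8, 96]
5. SWAP -> [96, -8]
6. PUSH 85 -> [96, -8, 85]
7. DROP -> [96, -8]

[96, -8]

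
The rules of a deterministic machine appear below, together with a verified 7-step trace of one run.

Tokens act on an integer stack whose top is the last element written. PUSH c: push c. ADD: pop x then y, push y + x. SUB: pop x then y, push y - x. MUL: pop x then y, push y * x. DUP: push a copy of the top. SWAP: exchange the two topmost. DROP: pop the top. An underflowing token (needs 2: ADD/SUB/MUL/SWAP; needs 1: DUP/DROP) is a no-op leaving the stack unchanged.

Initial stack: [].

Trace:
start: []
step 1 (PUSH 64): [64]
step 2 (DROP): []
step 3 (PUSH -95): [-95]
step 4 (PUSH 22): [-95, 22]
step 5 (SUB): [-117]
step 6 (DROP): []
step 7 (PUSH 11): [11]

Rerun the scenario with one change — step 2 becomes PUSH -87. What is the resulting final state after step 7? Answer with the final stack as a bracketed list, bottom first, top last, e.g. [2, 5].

(re-executing from step 2 with the substitution; state before step 2: [64])
step 2 (PUSH -87): [64, -87]
step 3 (PUSH -95): [64, -87, -95]
step 4 (PUSH 22): [64, -87, -95, 22]
step 5 (SUB): [64, -87, -117]
step 6 (DROP): [64, -87]
step 7 (PUSH 11): [64, -87, 11]

[64, -87, 11]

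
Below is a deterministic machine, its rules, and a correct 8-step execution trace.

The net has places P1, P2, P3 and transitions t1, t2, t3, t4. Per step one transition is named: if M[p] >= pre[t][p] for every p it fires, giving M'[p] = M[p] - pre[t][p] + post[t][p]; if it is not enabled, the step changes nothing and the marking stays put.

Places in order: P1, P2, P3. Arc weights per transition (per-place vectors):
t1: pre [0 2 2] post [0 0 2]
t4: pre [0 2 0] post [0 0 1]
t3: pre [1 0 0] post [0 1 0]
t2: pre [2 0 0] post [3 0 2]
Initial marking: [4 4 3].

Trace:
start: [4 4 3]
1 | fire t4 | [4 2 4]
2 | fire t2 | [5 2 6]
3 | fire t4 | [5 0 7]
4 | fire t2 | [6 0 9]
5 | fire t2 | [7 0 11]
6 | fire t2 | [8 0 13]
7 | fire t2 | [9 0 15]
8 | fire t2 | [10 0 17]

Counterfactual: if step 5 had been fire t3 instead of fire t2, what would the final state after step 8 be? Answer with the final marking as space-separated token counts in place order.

(re-executing from step 5 with the substitution; state before step 5: [6 0 9])
5 | fire t3 | [5 1 9]
6 | fire t2 | [6 1 11]
7 | fire t2 | [7 1 13]
8 | fire t2 | [8 1 15]

8 1 15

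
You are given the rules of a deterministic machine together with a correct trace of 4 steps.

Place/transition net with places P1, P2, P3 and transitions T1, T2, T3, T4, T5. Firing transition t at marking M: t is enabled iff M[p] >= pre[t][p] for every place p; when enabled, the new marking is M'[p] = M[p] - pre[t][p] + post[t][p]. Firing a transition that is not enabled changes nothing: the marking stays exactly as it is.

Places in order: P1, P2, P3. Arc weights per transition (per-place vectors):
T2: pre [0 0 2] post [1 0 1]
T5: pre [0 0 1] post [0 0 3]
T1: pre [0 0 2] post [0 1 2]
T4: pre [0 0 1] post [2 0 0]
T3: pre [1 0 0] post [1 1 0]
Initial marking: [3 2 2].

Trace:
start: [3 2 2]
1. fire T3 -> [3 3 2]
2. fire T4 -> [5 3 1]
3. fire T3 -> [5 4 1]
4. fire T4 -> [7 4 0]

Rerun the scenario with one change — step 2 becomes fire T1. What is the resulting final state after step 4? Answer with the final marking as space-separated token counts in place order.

(re-executing from step 2 with the substitution; state before step 2: [3 3 2])
2. fire T1 -> [3 4 2]
3. fire T3 -> [3 5 2]
4. fire T4 -> [5 5 1]

5 5 1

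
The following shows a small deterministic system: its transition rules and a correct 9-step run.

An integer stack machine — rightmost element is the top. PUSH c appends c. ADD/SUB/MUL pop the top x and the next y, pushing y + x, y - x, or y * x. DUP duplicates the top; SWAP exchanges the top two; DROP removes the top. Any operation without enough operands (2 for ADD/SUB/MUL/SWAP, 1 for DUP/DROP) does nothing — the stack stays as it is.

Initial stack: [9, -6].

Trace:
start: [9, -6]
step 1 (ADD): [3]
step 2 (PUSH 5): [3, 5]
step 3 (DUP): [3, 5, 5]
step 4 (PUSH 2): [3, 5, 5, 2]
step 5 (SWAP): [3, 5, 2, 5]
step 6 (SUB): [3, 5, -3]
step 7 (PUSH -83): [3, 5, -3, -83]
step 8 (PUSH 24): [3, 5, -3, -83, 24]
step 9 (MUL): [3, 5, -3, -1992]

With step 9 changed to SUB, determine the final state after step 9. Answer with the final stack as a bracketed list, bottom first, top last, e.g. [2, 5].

[3, 5, -3, -107]

(re-executing from step 9 with the substitution; state before step 9: [3, 5, -3, -83, 24])
step 9 (SUB): [3, 5, -3, -107]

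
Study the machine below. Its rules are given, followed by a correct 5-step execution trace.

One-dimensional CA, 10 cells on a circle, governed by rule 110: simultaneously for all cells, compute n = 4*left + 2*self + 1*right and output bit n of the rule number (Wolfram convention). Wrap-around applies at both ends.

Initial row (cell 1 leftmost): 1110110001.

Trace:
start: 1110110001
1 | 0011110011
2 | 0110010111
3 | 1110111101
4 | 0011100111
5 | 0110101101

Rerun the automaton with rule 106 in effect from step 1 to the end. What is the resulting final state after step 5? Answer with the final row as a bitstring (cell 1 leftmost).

(re-executing steps 1..5 under rule 106; state before step 1: 1110110001)
1 | 0011110011
2 | 0110010111
3 | 1110101101
4 | 0011011111
5 | 0111110001

0111110001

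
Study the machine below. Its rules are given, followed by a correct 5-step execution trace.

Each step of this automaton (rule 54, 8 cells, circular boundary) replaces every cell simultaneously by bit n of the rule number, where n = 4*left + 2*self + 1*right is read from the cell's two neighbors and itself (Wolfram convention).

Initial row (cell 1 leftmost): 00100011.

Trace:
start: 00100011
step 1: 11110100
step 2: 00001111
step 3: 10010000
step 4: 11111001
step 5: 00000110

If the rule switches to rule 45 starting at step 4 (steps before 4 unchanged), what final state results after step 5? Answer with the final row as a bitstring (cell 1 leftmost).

10011101

(re-executing steps 4..5 under rule 45; state before step 4: 10010000)
step 4: 10010110
step 5: 10011101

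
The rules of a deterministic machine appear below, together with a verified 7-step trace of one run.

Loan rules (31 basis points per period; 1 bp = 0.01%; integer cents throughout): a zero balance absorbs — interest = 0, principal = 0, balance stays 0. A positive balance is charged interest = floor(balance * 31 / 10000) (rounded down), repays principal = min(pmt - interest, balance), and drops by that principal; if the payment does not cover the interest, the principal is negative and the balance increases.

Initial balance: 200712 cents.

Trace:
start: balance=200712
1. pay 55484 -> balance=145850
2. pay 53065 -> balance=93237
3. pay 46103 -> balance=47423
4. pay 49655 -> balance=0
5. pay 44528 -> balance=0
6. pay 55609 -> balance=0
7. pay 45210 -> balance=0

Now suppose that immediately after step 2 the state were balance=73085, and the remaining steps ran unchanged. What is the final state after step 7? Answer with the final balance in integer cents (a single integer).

0

state after step 2 := balance=73085
3. pay 46103 -> balance=27208
4. pay 49655 -> balance=0
5. pay 44528 -> balance=0
6. pay 55609 -> balance=0
7. pay 45210 -> balance=0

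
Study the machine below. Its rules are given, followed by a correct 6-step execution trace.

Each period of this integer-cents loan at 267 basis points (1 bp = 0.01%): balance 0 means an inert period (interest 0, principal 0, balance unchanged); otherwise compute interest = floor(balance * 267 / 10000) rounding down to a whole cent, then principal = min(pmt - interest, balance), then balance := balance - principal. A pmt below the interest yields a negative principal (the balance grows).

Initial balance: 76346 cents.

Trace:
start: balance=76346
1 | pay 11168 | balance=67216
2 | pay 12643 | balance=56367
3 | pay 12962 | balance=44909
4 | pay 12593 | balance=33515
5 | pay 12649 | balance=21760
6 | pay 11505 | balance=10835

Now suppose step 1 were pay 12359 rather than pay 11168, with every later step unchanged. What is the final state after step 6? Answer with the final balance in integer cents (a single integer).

9477

(re-executing from step 1 with the substitution; state before step 1: balance=76346)
1 | pay 12359 | balance=66025
2 | pay 12643 | balance=55144
3 | pay 12962 | balance=43654
4 | pay 12593 | balance=32226
5 | pay 12649 | balance=20437
6 | pay 11505 | balance=9477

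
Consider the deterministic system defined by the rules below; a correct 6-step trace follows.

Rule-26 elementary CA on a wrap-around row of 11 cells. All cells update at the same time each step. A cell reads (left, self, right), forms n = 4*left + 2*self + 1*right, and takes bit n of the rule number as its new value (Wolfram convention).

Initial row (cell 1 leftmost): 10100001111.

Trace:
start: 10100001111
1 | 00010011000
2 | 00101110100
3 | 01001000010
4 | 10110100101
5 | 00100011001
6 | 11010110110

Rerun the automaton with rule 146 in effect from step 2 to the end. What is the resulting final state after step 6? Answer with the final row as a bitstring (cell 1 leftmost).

(re-executing steps 2..6 under rule 146; state before step 2: 00010011000)
2 | 00101100100
3 | 01000011010
4 | 10100100001
5 | 00011010010
6 | 00100001101

00100001101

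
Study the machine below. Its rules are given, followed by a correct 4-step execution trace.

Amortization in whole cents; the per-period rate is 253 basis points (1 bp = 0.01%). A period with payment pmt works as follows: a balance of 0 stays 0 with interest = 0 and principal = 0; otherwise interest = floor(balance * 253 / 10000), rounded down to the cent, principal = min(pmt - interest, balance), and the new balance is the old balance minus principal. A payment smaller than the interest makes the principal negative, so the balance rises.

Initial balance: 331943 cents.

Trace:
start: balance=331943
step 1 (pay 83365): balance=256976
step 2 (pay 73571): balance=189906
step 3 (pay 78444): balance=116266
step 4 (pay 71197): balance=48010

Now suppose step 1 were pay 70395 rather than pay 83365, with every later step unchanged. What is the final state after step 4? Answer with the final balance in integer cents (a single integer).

(re-executing from step 1 with the substitution; state before step 1: balance=331943)
step 1 (pay 70395): balance=269946
step 2 (pay 73571): balance=203204
step 3 (pay 78444): balance=129901
step 4 (pay 71197): balance=61990

61990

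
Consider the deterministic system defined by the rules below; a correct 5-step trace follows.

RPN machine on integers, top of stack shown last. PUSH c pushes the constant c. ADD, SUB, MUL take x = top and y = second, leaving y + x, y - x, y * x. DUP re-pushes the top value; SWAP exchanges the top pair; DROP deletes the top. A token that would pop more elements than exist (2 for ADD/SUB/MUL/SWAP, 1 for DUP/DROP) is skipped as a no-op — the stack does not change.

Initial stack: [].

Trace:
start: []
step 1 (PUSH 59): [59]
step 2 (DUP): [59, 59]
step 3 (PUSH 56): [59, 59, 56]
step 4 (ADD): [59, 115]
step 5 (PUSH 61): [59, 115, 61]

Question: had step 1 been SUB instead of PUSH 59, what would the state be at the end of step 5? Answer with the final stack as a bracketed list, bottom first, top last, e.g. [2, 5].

[56, 61]

(re-executing from step 1 with the substitution; state before step 1: [])
step 1 (SUB): []
step 2 (DUP): []
step 3 (PUSH 56): [56]
step 4 (ADD): [56]
step 5 (PUSH 61): [56, 61]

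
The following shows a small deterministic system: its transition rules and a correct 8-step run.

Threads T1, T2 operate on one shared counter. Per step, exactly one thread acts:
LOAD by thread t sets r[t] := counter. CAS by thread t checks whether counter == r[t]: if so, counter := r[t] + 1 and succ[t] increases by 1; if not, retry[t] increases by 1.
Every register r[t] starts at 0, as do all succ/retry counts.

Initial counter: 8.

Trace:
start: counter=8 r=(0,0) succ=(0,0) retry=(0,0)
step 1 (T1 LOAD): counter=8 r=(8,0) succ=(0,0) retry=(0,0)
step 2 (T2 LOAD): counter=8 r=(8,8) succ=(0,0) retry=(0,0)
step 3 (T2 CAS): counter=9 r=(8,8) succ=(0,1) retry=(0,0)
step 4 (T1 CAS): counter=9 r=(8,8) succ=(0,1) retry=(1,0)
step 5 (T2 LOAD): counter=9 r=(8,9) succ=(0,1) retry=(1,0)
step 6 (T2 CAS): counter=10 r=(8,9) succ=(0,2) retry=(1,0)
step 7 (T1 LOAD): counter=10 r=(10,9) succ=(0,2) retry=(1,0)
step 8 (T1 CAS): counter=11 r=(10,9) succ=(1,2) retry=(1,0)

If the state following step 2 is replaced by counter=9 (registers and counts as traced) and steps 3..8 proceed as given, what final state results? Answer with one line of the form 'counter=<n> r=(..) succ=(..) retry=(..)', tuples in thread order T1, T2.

state after step 2 := counter=9 r=(8,8) succ=(0,0) retry=(0,0)
step 3 (T2 CAS): counter=9 r=(8,8) succ=(0,0) retry=(0,1)
step 4 (T1 CAS): counter=9 r=(8,8) succ=(0,0) retry=(1,1)
step 5 (T2 LOAD): counter=9 r=(8,9) succ=(0,0) retry=(1,1)
step 6 (T2 CAS): counter=10 r=(8,9) succ=(0,1) retry=(1,1)
step 7 (T1 LOAD): counter=10 r=(10,9) succ=(0,1) retry=(1,1)
step 8 (T1 CAS): counter=11 r=(10,9) succ=(1,1) retry=(1,1)

counter=11 r=(10,9) succ=(1,1) retry=(1,1)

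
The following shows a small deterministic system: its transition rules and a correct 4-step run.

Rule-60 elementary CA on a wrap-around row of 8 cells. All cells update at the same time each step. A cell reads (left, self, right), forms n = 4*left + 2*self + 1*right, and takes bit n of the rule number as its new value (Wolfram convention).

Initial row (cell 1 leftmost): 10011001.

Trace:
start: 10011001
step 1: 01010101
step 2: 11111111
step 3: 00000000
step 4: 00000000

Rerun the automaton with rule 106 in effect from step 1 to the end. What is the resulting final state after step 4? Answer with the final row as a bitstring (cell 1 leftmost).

11101110

(re-executing steps 1..4 under rule 106; state before step 1: 10011001)
step 1: 10111011
step 2: 11101110
step 3: 10111011
step 4: 11101110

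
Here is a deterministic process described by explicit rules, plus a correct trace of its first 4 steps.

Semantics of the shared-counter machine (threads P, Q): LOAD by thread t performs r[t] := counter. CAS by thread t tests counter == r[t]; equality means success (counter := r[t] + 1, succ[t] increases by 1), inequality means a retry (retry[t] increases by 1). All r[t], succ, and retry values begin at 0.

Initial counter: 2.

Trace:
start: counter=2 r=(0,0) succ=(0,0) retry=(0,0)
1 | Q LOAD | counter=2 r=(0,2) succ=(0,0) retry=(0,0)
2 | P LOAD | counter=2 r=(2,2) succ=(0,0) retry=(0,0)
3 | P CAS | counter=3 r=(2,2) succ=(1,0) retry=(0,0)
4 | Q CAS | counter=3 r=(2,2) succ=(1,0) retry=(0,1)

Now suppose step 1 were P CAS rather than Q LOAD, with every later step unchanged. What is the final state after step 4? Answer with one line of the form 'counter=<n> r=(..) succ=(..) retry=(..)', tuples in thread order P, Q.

counter=3 r=(2,0) succ=(1,0) retry=(1,1)

(re-executing from step 1 with the substitution; state before step 1: counter=2 r=(0,0) succ=(0,0) retry=(0,0))
1 | P CAS | counter=2 r=(0,0) succ=(0,0) retry=(1,0)
2 | P LOAD | counter=2 r=(2,0) succ=(0,0) retry=(1,0)
3 | P CAS | counter=3 r=(2,0) succ=(1,0) retry=(1,0)
4 | Q CAS | counter=3 r=(2,0) succ=(1,0) retry=(1,1)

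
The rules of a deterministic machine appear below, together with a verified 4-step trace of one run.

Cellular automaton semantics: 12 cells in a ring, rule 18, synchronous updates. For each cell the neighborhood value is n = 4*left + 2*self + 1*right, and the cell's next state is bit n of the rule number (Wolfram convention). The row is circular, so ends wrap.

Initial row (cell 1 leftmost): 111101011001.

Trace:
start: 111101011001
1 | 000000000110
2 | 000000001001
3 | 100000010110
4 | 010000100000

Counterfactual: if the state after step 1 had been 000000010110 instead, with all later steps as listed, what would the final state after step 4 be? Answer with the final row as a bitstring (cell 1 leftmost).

state after step 1 := 000000010110
2 | 000000100001
3 | 100001010010
4 | 010010001100

010010001100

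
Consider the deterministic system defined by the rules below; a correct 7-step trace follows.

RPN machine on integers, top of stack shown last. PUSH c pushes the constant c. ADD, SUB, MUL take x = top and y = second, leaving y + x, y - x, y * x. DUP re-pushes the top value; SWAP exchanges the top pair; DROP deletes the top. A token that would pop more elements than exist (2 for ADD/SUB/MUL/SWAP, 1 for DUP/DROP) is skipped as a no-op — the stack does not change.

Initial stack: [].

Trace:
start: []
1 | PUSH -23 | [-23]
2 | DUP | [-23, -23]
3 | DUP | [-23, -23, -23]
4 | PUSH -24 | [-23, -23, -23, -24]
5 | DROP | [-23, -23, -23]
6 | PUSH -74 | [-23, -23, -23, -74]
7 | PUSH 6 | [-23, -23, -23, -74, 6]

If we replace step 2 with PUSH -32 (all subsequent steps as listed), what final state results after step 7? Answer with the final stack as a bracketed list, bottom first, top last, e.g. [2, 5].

[-23, -32, -32, -74, 6]

(re-executing from step 2 with the substitution; state before step 2: [-23])
2 | PUSH -32 | [-23, -32]
3 | DUP | [-23, -32, -32]
4 | PUSH -24 | [-23, -32, -32, -24]
5 | DROP | [-23, -32, -32]
6 | PUSH -74 | [-23, -32, -32, -74]
7 | PUSH 6 | [-23, -32, -32, -74, 6]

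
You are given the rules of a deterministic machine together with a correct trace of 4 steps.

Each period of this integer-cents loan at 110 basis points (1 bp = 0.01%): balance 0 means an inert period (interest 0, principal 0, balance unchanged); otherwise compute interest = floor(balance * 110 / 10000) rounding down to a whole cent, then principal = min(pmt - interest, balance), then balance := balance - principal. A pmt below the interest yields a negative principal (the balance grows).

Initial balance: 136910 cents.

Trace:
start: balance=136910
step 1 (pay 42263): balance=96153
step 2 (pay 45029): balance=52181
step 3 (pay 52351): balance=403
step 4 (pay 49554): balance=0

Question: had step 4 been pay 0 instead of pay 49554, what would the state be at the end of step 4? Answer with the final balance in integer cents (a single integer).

407

(re-executing from step 4 with the substitution; state before step 4: balance=403)
step 4 (pay 0): balance=407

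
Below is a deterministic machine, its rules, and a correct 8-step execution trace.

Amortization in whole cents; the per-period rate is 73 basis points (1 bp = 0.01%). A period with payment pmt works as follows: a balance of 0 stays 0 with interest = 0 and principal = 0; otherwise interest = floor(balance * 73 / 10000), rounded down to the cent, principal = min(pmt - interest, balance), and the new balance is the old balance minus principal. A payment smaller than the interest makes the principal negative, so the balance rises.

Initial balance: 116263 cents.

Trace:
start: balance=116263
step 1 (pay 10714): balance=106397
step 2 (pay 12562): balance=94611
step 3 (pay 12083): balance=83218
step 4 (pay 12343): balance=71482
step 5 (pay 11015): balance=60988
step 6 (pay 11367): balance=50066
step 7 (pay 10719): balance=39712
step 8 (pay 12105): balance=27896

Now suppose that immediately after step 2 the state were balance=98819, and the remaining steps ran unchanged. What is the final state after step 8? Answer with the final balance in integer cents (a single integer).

32292

state after step 2 := balance=98819
step 3 (pay 12083): balance=87457
step 4 (pay 12343): balance=75752
step 5 (pay 11015): balance=65289
step 6 (pay 11367): balance=54398
step 7 (pay 10719): balance=44076
step 8 (pay 12105): balance=32292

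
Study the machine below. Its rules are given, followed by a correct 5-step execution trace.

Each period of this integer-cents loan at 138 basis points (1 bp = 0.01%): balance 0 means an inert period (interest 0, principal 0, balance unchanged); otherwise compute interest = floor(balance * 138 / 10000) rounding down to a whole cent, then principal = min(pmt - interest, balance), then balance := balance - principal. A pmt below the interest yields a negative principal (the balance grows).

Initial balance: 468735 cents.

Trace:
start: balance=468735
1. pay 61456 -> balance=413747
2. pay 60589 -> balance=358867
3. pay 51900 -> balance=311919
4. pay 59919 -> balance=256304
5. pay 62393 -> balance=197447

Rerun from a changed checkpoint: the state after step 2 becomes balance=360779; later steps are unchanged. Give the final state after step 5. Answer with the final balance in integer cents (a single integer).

199440

state after step 2 := balance=360779
3. pay 51900 -> balance=313857
4. pay 59919 -> balance=258269
5. pay 62393 -> balance=199440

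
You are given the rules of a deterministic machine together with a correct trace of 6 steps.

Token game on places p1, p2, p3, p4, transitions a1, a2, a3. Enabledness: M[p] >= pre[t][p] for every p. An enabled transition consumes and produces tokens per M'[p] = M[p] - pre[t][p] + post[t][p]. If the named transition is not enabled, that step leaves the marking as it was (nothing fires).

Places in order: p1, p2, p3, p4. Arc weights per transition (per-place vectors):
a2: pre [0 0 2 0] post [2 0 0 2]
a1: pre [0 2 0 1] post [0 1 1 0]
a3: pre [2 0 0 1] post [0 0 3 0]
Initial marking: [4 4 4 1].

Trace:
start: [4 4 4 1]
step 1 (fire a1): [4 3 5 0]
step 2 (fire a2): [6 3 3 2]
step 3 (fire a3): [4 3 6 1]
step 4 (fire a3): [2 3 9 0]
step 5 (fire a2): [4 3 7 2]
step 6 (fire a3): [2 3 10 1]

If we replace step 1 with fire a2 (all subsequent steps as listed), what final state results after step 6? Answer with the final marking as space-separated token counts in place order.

(re-executing from step 1 with the substitution; state before step 1: [4 4 4 1])
step 1 (fire a2): [6 4 2 3]
step 2 (fire a2): [8 4 0 5]
step 3 (fire a3): [6 4 3 4]
step 4 (fire a3): [4 4 6 3]
step 5 (fire a2): [6 4 4 5]
step 6 (fire a3): [4 4 7 4]

4 4 7 4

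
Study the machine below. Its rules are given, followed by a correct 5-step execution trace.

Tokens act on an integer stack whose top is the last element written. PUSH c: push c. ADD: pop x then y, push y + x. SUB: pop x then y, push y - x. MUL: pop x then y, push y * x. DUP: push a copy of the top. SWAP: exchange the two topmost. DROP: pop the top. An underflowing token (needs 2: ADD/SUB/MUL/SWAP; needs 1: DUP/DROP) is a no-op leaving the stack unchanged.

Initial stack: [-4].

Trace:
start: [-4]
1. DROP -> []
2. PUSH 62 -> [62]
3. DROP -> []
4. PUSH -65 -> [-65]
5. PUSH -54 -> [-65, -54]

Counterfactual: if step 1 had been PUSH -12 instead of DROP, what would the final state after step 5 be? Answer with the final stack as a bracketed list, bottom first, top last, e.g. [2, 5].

(re-executing from step 1 with the substitution; state before step 1: [-4])
1. PUSH -12 -> [-4, -12]
2. PUSH 62 -> [-4, -12, 62]
3. DROP -> [-4, -12]
4. PUSH -65 -> [-4, -12, -65]
5. PUSH -54 -> [-4, -12, -65, -54]

[-4, -12, -65, -54]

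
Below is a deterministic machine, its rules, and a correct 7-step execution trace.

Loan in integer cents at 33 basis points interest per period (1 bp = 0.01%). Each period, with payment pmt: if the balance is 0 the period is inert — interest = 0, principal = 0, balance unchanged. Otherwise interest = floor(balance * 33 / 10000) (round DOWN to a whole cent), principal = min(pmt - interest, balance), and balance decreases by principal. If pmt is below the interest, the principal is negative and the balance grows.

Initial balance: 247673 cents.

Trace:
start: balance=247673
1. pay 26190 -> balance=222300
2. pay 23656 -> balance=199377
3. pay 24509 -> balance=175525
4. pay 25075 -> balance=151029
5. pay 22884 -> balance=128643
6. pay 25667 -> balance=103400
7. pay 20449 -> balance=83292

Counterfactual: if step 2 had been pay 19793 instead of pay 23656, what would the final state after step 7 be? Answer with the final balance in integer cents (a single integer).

87220

(re-executing from step 2 with the substitution; state before step 2: balance=222300)
2. pay 19793 -> balance=203240
3. pay 24509 -> balance=179401
4. pay 25075 -> balance=154918
5. pay 22884 -> balance=132545
6. pay 25667 -> balance=107315
7. pay 20449 -> balance=87220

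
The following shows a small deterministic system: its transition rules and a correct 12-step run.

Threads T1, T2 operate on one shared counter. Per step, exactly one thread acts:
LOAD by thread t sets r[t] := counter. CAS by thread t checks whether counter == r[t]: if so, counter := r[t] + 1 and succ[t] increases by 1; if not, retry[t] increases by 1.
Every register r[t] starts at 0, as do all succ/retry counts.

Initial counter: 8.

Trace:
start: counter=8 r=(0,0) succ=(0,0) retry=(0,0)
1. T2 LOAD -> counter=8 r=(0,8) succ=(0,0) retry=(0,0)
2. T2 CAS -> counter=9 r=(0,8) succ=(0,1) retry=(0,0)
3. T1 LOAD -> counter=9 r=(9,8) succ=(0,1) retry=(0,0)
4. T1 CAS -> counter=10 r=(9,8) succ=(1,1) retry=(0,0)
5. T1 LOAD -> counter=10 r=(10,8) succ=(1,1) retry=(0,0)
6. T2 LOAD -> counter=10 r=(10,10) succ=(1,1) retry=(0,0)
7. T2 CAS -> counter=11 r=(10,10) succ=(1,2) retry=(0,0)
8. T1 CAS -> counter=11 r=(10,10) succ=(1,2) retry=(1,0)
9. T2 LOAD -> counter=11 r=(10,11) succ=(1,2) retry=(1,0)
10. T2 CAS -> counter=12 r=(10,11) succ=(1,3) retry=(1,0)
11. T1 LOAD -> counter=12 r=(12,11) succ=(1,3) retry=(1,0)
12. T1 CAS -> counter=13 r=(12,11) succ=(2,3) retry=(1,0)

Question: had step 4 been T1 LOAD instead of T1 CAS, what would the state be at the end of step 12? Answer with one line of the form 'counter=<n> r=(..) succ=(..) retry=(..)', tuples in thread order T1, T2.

(re-executing from step 4 with the substitution; state before step 4: counter=9 r=(9,8) succ=(0,1) retry=(0,0))
4. T1 LOAD -> counter=9 r=(9,8) succ=(0,1) retry=(0,0)
5. T1 LOAD -> counter=9 r=(9,8) succ=(0,1) retry=(0,0)
6. T2 LOAD -> counter=9 r=(9,9) succ=(0,1) retry=(0,0)
7. T2 CAS -> counter=10 r=(9,9) succ=(0,2) retry=(0,0)
8. T1 CAS -> counter=10 r=(9,9) succ=(0,2) retry=(1,0)
9. T2 LOAD -> counter=10 r=(9,10) succ=(0,2) retry=(1,0)
10. T2 CAS -> counter=11 r=(9,10) succ=(0,3) retry=(1,0)
11. T1 LOAD -> counter=11 r=(11,10) succ=(0,3) retry=(1,0)
12. T1 CAS -> counter=12 r=(11,10) succ=(1,3) retry=(1,0)

counter=12 r=(11,10) succ=(1,3) retry=(1,0)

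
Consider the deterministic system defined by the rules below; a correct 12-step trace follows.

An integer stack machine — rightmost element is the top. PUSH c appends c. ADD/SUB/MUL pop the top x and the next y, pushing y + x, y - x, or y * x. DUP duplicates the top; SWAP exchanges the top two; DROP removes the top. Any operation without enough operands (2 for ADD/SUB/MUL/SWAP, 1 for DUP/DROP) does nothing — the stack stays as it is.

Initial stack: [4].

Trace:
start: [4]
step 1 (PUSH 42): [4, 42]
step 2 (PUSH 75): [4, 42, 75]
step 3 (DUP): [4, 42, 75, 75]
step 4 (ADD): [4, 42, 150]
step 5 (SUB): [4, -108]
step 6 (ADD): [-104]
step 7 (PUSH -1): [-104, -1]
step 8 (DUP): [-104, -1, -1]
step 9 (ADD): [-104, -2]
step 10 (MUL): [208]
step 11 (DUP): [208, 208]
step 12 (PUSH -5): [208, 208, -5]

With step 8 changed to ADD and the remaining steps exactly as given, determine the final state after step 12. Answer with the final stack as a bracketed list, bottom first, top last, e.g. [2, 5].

[-105, -105, -5]

(re-executing from step 8 with the substitution; state before step 8: [-104, -1])
step 8 (ADD): [-105]
step 9 (ADD): [-105]
step 10 (MUL): [-105]
step 11 (DUP): [-105, -105]
step 12 (PUSH -5): [-105, -105, -5]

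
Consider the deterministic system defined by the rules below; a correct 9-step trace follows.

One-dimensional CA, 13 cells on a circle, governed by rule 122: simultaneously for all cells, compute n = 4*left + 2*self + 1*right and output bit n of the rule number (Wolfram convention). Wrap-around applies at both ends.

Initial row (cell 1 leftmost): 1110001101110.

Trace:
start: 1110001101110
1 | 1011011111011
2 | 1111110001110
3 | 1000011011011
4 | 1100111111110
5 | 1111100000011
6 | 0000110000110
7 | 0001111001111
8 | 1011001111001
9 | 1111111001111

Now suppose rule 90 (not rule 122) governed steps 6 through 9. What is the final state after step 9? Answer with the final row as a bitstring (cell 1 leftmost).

1011111001111

(re-executing steps 6..9 under rule 90; state before step 6: 1111100000011)
6 | 0000110000110
7 | 0001111001111
8 | 1011001111001
9 | 1011111001111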